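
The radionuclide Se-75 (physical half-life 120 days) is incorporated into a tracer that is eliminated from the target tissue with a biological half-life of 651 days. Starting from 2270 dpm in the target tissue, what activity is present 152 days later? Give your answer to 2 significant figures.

800 dpm

1/t_eff = 1/t_phys + 1/t_biol = 1/120 + 1/651 = 0.0098694 per day.
t_eff = 120 × 651 / (120 + 651) ≈ 101.32 days.
Remaining = 2270 × (1/2)^(152/101.32) = 2270 × (1/2)^1.5002 ≈ 802.48 dpm.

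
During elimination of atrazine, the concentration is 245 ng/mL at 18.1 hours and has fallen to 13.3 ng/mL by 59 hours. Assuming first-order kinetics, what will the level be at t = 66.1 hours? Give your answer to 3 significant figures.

Over Δt = 59 − 18.1 = 40.9 hours, the level fell by a factor of 245/13.3 ≈ 18.421.
n = log₂(18.421) ≈ 4.2033 half-lives, so t½ = 40.9/4.2033 ≈ 9.7305 hours.
From t = 59 to t = 66.1: 13.3 × (1/2)^((66.1−59)/9.7305) ≈ 8.0205 ng/mL.

8.02 ng/mL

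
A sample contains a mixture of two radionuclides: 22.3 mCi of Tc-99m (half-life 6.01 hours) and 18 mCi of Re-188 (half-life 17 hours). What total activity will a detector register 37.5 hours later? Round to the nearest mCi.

Tc-99m: 22.3 × (1/2)^(37.5/6.01) = 22.3 × (1/2)^6.2396 ≈ 0.29512 mCi.
Re-188: 18 × (1/2)^(37.5/17) = 18 × (1/2)^2.2059 ≈ 3.9015 mCi.
Total = 0.29512 + 3.9015 ≈ 4.1967 mCi.

4 mCi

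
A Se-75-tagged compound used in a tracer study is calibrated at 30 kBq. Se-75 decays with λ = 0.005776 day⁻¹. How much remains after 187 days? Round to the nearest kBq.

10 kBq

t½ = ln 2 / λ = 0.69315 / 0.005776 ≈ 120 days.
Number of half-lives: n = 187/120 ≈ 1.5583.
Remaining = 30 × (1/2)^1.5583 = 30 × 0.33956 ≈ 10.187 kBq.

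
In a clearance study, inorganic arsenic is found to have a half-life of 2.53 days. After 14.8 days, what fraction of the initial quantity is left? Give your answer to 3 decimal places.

n = 14.8/2.53 ≈ 5.8498 half-lives.
Fraction remaining = (1/2)^5.8498 ≈ 0.017339.

0.017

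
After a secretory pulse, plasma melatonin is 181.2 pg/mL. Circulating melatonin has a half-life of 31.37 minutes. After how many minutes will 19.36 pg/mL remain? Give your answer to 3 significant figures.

101 minutes

Fraction remaining = 19.36/181.2 ≈ 0.10684.
n = log₂(181.2/19.36) = ln(9.3595)/ln 2 ≈ 3.2264 half-lives.
t = n × t½ = 3.2264 × 31.37 ≈ 101.21 minutes.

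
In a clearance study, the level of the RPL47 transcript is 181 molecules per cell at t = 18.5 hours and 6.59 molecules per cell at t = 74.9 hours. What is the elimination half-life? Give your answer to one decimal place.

11.8 hours

Over Δt = 74.9 − 18.5 = 56.4 hours, the level fell by a factor of 181/6.59 ≈ 27.466.
n = log₂(27.466) ≈ 4.7796 half-lives, so t½ = 56.4/4.7796 ≈ 11.8 hours.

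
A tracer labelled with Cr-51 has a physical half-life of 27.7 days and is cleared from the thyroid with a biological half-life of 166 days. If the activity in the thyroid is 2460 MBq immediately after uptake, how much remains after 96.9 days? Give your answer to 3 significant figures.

145 MBq

1/t_eff = 1/t_phys + 1/t_biol = 1/27.7 + 1/166 = 0.042125 per day.
t_eff = 27.7 × 166 / (27.7 + 166) ≈ 23.739 days.
Remaining = 2460 × (1/2)^(96.9/23.739) = 2460 × (1/2)^4.0819 ≈ 145.26 MBq.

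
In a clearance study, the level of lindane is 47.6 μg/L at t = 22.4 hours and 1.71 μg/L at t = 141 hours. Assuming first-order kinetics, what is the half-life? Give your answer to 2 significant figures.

25 hours

Over Δt = 141 − 22.4 = 118.6 hours, the level fell by a factor of 47.6/1.71 ≈ 27.836.
n = log₂(27.836) ≈ 4.7989 half-lives, so t½ = 118.6/4.7989 ≈ 24.714 hours.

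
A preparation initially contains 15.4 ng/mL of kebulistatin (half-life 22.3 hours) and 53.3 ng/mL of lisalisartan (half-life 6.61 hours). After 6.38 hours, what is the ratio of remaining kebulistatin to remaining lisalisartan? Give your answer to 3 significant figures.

kebulistatin: 15.4 × (1/2)^(6.38/22.3) = 15.4 × (1/2)^0.2861 ≈ 12.63 ng/mL.
lisalisartan: 53.3 × (1/2)^(6.38/6.61) = 53.3 × (1/2)^0.9652 ≈ 27.301 ng/mL.
Ratio ≈ 12.63 / 27.301 ≈ 0.46262.

0.463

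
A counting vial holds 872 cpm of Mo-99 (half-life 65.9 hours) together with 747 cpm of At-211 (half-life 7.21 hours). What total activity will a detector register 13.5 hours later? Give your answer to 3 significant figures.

Mo-99: 872 × (1/2)^(13.5/65.9) = 872 × (1/2)^0.20486 ≈ 756.57 cpm.
At-211: 747 × (1/2)^(13.5/7.21) = 747 × (1/2)^1.8724 ≈ 204.02 cpm.
Total = 756.57 + 204.02 ≈ 960.59 cpm.

961 cpm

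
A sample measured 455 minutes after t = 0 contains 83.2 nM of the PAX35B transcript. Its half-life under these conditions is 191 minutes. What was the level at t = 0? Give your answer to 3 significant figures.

434 nM

Number of half-lives elapsed: n = 455/191 ≈ 2.3822.
A₀ = A × 2^n = 83.2 × 2^2.3822 = 83.2 × 5.2133 ≈ 433.75 nM.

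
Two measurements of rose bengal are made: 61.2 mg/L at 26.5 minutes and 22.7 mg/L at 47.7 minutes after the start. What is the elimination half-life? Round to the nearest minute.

15 minutes

Over Δt = 47.7 − 26.5 = 21.2 minutes, the level fell by a factor of 61.2/22.7 ≈ 2.696.
n = log₂(2.696) ≈ 1.4308 half-lives, so t½ = 21.2/1.4308 ≈ 14.816 minutes.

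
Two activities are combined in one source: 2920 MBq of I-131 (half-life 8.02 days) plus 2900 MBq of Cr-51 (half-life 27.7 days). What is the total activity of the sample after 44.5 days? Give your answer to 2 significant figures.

1000 MBq

I-131: 2920 × (1/2)^(44.5/8.02) = 2920 × (1/2)^5.5486 ≈ 62.385 MBq.
Cr-51: 2900 × (1/2)^(44.5/27.7) = 2900 × (1/2)^1.6065 ≈ 952.34 MBq.
Total = 62.385 + 952.34 ≈ 1014.7 MBq.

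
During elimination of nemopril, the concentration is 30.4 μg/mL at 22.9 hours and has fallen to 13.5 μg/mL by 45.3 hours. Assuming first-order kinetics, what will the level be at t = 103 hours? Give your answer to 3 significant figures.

1.67 μg/mL

Over Δt = 45.3 − 22.9 = 22.4 hours, the level fell by a factor of 30.4/13.5 ≈ 2.2519.
n = log₂(2.2519) ≈ 1.1711 half-lives, so t½ = 22.4/1.1711 ≈ 19.127 hours.
From t = 45.3 to t = 103: 13.5 × (1/2)^((103−45.3)/19.127) ≈ 1.6681 μg/mL.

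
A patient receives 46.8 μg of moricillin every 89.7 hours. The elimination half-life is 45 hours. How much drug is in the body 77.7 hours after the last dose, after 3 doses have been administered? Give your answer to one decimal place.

18.6 μg

The 3 doses were given 257.1, 167.4, 77.7 hours ago.
Total = 46.8·(1/2)^(257.1/45) + 46.8·(1/2)^(167.4/45) + 46.8·(1/2)^(77.7/45)
      = 0.89199 + 3.5515 + 14.141 ≈ 18.584 μg.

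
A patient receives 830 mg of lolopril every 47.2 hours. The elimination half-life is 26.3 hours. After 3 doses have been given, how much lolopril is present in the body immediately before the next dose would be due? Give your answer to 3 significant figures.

The 3 doses were given 141.6, 94.4, 47.2 hours ago.
Total = 830·(1/2)^(141.6/26.3) + 830·(1/2)^(94.4/26.3) + 830·(1/2)^(47.2/26.3)
      = 19.876 + 68.956 + 239.24 ≈ 328.07 mg.

328 mg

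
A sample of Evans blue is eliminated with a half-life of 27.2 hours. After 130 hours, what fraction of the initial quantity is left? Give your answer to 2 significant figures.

0.036

n = 130/27.2 ≈ 4.7794 half-lives.
Fraction remaining = (1/2)^4.7794 ≈ 0.036413.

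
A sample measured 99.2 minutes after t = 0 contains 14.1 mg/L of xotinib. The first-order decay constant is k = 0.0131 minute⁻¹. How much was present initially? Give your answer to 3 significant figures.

t½ = ln 2 / k = 0.69315 / 0.0131 ≈ 52.912 minutes.
Number of half-lives elapsed: n = 99.2/52.912 ≈ 1.8748.
A₀ = A × 2^n = 14.1 × 2^1.8748 = 14.1 × 3.6675 ≈ 51.712 mg/L.

51.7 mg/L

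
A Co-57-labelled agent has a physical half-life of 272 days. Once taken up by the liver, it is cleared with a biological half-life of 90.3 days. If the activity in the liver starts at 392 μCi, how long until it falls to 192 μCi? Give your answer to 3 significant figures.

1/t_eff = 1/t_phys + 1/t_biol = 1/272 + 1/90.3 = 0.014751 per day.
t_eff = 272 × 90.3 / (272 + 90.3) ≈ 67.794 days.
n = log₂(392/192) ≈ 1.0297; t = 1.0297 × 67.794 ≈ 69.81 days.

69.8 days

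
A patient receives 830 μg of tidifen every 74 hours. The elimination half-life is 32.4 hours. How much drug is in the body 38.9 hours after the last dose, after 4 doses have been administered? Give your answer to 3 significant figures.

The 4 doses were given 260.9, 186.9, 112.9, 38.9 hours ago.
Total = 830·(1/2)^(260.9/32.4) + 830·(1/2)^(186.9/32.4) + 830·(1/2)^(112.9/32.4) + 830·(1/2)^(38.9/32.4)
      = 3.1264 + 15.226 + 74.151 + 361.12 ≈ 453.63 μg.

454 μg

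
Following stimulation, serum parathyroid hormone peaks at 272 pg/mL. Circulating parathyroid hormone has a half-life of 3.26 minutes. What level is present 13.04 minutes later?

17 pg/mL

Elapsed time is 4 half-lives (13.04/3.26).
Each half-life halves the amount: 272 × (1/2)^4 = 272/16 = 17 pg/mL.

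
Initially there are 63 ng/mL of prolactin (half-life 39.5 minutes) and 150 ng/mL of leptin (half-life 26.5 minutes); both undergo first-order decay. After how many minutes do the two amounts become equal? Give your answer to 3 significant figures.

101 minutes

Set 63·(1/2)^(t/39.5) = 150·(1/2)^(t/26.5).
Taking log₂: log₂(63/150) = t·(1/39.5 − 1/26.5).
log₂(0.42) = -1.2515; 1/39.5 − 1/26.5 = -0.012419.
t = -1.2515 / -0.012419 ≈ 100.77 minutes.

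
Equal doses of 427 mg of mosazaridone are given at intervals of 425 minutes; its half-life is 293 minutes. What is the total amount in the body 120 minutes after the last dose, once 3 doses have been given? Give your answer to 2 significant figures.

The 3 doses were given 970, 545, 120 minutes ago.
Total = 427·(1/2)^(970/293) + 427·(1/2)^(545/293) + 427·(1/2)^(120/293)
      = 43.037 + 117.62 + 321.47 ≈ 482.13 mg.

480 mg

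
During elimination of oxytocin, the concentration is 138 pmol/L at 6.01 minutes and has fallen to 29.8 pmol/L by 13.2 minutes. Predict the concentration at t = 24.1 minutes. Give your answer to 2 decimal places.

Over Δt = 13.2 − 6.01 = 7.19 minutes, the level fell by a factor of 138/29.8 ≈ 4.6309.
n = log₂(4.6309) ≈ 2.2113 half-lives, so t½ = 7.19/2.2113 ≈ 3.2515 minutes.
From t = 13.2 to t = 24.1: 29.8 × (1/2)^((24.1−13.2)/3.2515) ≈ 2.9179 pmol/L.

2.92 pmol/L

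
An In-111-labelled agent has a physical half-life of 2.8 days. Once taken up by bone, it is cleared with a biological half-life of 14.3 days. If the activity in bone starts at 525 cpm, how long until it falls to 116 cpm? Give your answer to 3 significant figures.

1/t_eff = 1/t_phys + 1/t_biol = 1/2.8 + 1/14.3 = 0.42707 per day.
t_eff = 2.8 × 14.3 / (2.8 + 14.3) ≈ 2.3415 days.
n = log₂(525/116) ≈ 2.1782; t = 2.1782 × 2.3415 ≈ 5.1003 days.

5.10 days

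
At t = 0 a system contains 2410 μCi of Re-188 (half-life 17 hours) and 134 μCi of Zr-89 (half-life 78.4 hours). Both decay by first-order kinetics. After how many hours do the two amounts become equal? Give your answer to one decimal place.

Set 2410·(1/2)^(t/17) = 134·(1/2)^(t/78.4).
Taking log₂: log₂(2410/134) = t·(1/17 − 1/78.4).
log₂(17.985) = 4.1687; 1/17 − 1/78.4 = 0.046068.
t = 4.1687 / 0.046068 ≈ 90.49 hours.

90.5 hours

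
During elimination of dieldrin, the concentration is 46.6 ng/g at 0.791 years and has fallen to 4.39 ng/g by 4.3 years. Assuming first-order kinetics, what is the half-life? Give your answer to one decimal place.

Over Δt = 4.3 − 0.791 = 3.509 years, the level fell by a factor of 46.6/4.39 ≈ 10.615.
n = log₂(10.615) ≈ 3.408 half-lives, so t½ = 3.509/3.408 ≈ 1.0296 years.

1.0 years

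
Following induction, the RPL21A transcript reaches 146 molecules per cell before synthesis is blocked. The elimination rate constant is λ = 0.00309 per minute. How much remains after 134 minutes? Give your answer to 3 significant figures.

t½ = ln 2 / λ = 0.69315 / 0.00309 ≈ 224.32 minutes.
Number of half-lives: n = 134/224.32 ≈ 0.59736.
Remaining = 146 × (1/2)^0.59736 = 146 × 0.66096 ≈ 96.5 molecules per cell.

96.5 molecules per cell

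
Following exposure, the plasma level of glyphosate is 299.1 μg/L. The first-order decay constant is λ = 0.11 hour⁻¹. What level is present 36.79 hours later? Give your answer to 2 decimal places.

t½ = ln 2 / λ = 0.69315 / 0.11 ≈ 6.3013 hours.
Number of half-lives: n = 36.79/6.3013 ≈ 5.8384.
Remaining = 299.1 × (1/2)^5.8384 = 299.1 × 0.017476 ≈ 5.2272 μg/L.

5.23 μg/L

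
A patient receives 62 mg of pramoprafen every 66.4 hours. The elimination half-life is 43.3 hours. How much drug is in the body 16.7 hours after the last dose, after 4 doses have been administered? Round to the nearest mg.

The 4 doses were given 215.9, 149.5, 83.1, 16.7 hours ago.
Total = 62·(1/2)^(215.9/43.3) + 62·(1/2)^(149.5/43.3) + 62·(1/2)^(83.1/43.3) + 62·(1/2)^(16.7/43.3)
      = 1.9562 + 5.6629 + 16.393 + 47.456 ≈ 71.468 mg.

71 mg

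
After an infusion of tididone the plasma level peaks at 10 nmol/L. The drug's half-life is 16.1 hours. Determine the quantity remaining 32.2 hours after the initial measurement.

Elapsed time is 2 half-lives (32.2/16.1).
Each half-life halves the amount: 10 × (1/2)^2 = 10/4 = 2.5 nmol/L.

2.5 nmol/L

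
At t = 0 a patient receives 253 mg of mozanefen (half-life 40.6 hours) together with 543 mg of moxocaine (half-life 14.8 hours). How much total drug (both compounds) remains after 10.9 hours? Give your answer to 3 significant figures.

536 mg

mozanefen: 253 × (1/2)^(10.9/40.6) = 253 × (1/2)^0.26847 ≈ 210.04 mg.
moxocaine: 543 × (1/2)^(10.9/14.8) = 543 × (1/2)^0.73649 ≈ 325.91 mg.
Total = 210.04 + 325.91 ≈ 535.95 mg.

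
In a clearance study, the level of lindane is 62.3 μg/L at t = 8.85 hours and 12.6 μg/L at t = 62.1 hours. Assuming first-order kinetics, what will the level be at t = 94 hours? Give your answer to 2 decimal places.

4.84 μg/L

Over Δt = 62.1 − 8.85 = 53.25 hours, the level fell by a factor of 62.3/12.6 ≈ 4.9444.
n = log₂(4.9444) ≈ 2.3058 half-lives, so t½ = 53.25/2.3058 ≈ 23.094 hours.
From t = 62.1 to t = 94: 12.6 × (1/2)^((94−62.1)/23.094) ≈ 4.8367 μg/L.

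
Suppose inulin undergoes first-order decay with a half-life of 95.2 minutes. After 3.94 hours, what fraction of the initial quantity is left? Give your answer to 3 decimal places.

0.179

3.94 hours = 236.4 minutes.
n = 236.4/95.2 ≈ 2.4832 half-lives.
Fraction remaining = (1/2)^2.4832 ≈ 0.17885.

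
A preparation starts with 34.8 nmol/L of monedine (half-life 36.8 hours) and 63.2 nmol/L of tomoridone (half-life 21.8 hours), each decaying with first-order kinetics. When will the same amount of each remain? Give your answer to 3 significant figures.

46.0 hours

Set 34.8·(1/2)^(t/36.8) = 63.2·(1/2)^(t/21.8).
Taking log₂: log₂(34.8/63.2) = t·(1/36.8 − 1/21.8).
log₂(0.55063) = -0.86084; 1/36.8 − 1/21.8 = -0.018698.
t = -0.86084 / -0.018698 ≈ 46.04 hours.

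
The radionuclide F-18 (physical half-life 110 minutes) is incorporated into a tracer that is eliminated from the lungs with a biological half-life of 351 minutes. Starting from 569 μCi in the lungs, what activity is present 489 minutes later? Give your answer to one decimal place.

9.9 μCi

1/t_eff = 1/t_phys + 1/t_biol = 1/110 + 1/351 = 0.01194 per minute.
t_eff = 110 × 351 / (110 + 351) ≈ 83.753 minutes.
Remaining = 569 × (1/2)^(489/83.753) = 569 × (1/2)^5.8386 ≈ 9.9429 μCi.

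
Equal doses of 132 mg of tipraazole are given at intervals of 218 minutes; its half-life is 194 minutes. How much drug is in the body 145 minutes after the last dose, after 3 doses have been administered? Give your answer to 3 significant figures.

131 mg

The 3 doses were given 581, 363, 145 minutes ago.
Total = 132·(1/2)^(581/194) + 132·(1/2)^(363/194) + 132·(1/2)^(145/194)
      = 16.559 + 36.083 + 78.628 ≈ 131.27 mg.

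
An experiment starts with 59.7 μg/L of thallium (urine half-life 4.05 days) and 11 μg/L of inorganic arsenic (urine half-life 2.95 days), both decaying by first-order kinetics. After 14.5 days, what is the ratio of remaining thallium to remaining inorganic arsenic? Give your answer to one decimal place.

13.7

thallium: 59.7 × (1/2)^(14.5/4.05) = 59.7 × (1/2)^3.5802 ≈ 4.9913 μg/L.
inorganic arsenic: 11 × (1/2)^(14.5/2.95) = 11 × (1/2)^4.9153 ≈ 0.36455 μg/L.
Ratio ≈ 4.9913 / 0.36455 ≈ 13.692.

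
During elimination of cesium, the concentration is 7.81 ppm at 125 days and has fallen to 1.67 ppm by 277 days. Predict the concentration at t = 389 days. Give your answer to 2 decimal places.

Over Δt = 277 − 125 = 152 days, the level fell by a factor of 7.81/1.67 ≈ 4.6766.
n = log₂(4.6766) ≈ 2.2255 half-lives, so t½ = 152/2.2255 ≈ 68.3 days.
From t = 277 to t = 389: 1.67 × (1/2)^((389−277)/68.3) ≈ 0.5359 ppm.

0.54 ppm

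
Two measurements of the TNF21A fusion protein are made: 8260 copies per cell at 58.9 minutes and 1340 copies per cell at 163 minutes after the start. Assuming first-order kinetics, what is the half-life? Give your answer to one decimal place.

Over Δt = 163 − 58.9 = 104.1 minutes, the level fell by a factor of 8260/1340 ≈ 6.1642.
n = log₂(6.1642) ≈ 2.6239 half-lives, so t½ = 104.1/2.6239 ≈ 39.674 minutes.

39.7 minutes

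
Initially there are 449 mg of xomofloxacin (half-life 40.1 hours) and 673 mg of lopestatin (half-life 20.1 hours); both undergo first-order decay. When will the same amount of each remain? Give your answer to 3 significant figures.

Set 449·(1/2)^(t/40.1) = 673·(1/2)^(t/20.1).
Taking log₂: log₂(449/673) = t·(1/40.1 − 1/20.1).
log₂(0.66716) = -0.58389; 1/40.1 − 1/20.1 = -0.024814.
t = -0.58389 / -0.024814 ≈ 23.531 hours.

23.5 hours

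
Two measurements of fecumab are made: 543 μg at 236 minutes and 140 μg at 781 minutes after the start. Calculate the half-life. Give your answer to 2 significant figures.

280 minutes

Over Δt = 781 − 236 = 545 minutes, the level fell by a factor of 543/140 ≈ 3.8786.
n = log₂(3.8786) ≈ 1.9555 half-lives, so t½ = 545/1.9555 ≈ 278.7 minutes.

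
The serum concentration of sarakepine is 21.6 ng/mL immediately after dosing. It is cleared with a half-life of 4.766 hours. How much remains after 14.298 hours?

2.7 ng/mL

Elapsed time is 3 half-lives (14.298/4.766).
Each half-life halves the amount: 21.6 × (1/2)^3 = 21.6/8 = 2.7 ng/mL.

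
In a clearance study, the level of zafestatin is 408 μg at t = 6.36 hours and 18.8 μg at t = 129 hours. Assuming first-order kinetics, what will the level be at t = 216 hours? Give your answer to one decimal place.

Over Δt = 129 − 6.36 = 122.64 hours, the level fell by a factor of 408/18.8 ≈ 21.702.
n = log₂(21.702) ≈ 4.4398 half-lives, so t½ = 122.64/4.4398 ≈ 27.623 hours.
From t = 129 to t = 216: 18.8 × (1/2)^((216−129)/27.623) ≈ 2.1186 μg.

2.1 μg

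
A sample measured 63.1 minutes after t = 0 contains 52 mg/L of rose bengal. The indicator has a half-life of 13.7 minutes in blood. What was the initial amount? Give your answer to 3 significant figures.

1270 mg/L

Number of half-lives elapsed: n = 63.1/13.7 ≈ 4.6058.
A₀ = A × 2^n = 52 × 2^4.6058 = 52 × 24.35 ≈ 1266.2 mg/L.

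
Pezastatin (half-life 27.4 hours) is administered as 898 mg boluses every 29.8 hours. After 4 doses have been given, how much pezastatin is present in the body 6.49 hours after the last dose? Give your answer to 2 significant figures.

The 4 doses were given 95.89, 66.09, 36.29, 6.49 hours ago.
Total = 898·(1/2)^(95.89/27.4) + 898·(1/2)^(66.09/27.4) + 898·(1/2)^(36.29/27.4) + 898·(1/2)^(6.49/27.4)
      = 79.393 + 168.72 + 358.57 + 762.03 ≈ 1368.7 mg.

1400 mg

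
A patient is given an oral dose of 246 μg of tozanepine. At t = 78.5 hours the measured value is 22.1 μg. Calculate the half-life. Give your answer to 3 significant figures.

22.6 hours

A/A₀ = 22.1/246 ≈ 0.089837.
n = log₂(11.131) ≈ 3.4765 half-lives elapsed in 78.5 hours.
t½ = 78.5/3.4765 ≈ 22.58 hours.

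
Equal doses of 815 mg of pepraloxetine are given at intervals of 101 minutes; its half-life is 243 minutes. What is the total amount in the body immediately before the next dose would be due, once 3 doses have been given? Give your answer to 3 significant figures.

1410 mg

The 3 doses were given 303, 202, 101 minutes ago.
Total = 815·(1/2)^(303/243) + 815·(1/2)^(202/243) + 815·(1/2)^(101/243)
      = 343.4 + 458.06 + 611 ≈ 1412.5 mg.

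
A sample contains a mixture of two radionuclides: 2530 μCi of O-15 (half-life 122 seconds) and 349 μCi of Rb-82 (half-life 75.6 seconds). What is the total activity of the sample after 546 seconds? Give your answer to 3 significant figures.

O-15: 2530 × (1/2)^(546/122) = 2530 × (1/2)^4.4754 ≈ 113.73 μCi.
Rb-82: 349 × (1/2)^(546/75.6) = 349 × (1/2)^7.2222 ≈ 2.3373 μCi.
Total = 113.73 + 2.3373 ≈ 116.07 μCi.

116 μCi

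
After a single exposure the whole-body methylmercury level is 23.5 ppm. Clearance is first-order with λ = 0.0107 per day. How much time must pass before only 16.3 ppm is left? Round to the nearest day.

t½ = ln 2 / λ = 0.69315 / 0.0107 ≈ 64.78 days.
Fraction remaining = 16.3/23.5 ≈ 0.69362.
n = log₂(23.5/16.3) = ln(1.4417)/ln 2 ≈ 0.52779 half-lives.
t = n × t½ = 0.52779 × 64.78 ≈ 34.19 days.

34 days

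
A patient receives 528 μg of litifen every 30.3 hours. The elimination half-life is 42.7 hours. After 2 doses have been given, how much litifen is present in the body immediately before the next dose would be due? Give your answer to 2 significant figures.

520 μg

The 2 doses were given 60.6, 30.3 hours ago.
Total = 528·(1/2)^(60.6/42.7) + 528·(1/2)^(30.3/42.7)
      = 197.43 + 322.87 ≈ 520.3 μg.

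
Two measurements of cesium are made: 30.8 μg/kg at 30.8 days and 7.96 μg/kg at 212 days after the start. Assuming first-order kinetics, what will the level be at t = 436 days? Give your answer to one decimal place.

1.5 μg/kg

Over Δt = 212 − 30.8 = 181.2 days, the level fell by a factor of 30.8/7.96 ≈ 3.8693.
n = log₂(3.8693) ≈ 1.9521 half-lives, so t½ = 181.2/1.9521 ≈ 92.824 days.
From t = 212 to t = 436: 7.96 × (1/2)^((436−212)/92.824) ≈ 1.4944 μg/kg.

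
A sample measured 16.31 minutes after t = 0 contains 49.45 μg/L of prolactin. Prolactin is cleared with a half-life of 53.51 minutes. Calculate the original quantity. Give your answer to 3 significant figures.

61.1 μg/L

Number of half-lives elapsed: n = 16.31/53.51 ≈ 0.3048.
A₀ = A × 2^n = 49.45 × 2^0.3048 = 49.45 × 1.2352 ≈ 61.083 μg/L.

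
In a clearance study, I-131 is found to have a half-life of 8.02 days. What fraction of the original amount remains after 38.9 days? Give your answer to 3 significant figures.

n = 38.9/8.02 ≈ 4.8504 half-lives.
Fraction remaining = (1/2)^4.8504 ≈ 0.034665.

0.0347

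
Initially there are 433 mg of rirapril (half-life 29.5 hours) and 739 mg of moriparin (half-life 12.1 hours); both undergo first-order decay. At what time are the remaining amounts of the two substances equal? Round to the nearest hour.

Set 433·(1/2)^(t/29.5) = 739·(1/2)^(t/12.1).
Taking log₂: log₂(433/739) = t·(1/29.5 − 1/12.1).
log₂(0.58593) = -0.77121; 1/29.5 − 1/12.1 = -0.048746.
t = -0.77121 / -0.048746 ≈ 15.821 hours.

16 hours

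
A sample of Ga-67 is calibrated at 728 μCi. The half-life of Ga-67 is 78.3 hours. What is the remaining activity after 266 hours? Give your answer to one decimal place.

69.1 μCi

Number of half-lives: n = 266/78.3 ≈ 3.3972.
Remaining = 728 × (1/2)^3.3972 = 728 × 0.094917 ≈ 69.1 μCi.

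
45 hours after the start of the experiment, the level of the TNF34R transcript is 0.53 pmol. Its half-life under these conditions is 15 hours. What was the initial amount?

Number of half-lives elapsed: n = 45/15 ≈ 3.
A₀ = A × 2^n = 0.53 × 2^3 = 0.53 × 8 ≈ 4.24 pmol.

4.24 pmol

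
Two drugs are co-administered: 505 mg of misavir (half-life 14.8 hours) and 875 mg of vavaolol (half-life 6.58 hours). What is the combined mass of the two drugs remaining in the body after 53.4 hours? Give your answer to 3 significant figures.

44.6 mg

misavir: 505 × (1/2)^(53.4/14.8) = 505 × (1/2)^3.6081 ≈ 41.414 mg.
vavaolol: 875 × (1/2)^(53.4/6.58) = 875 × (1/2)^8.1155 ≈ 3.155 mg.
Total = 41.414 + 3.155 ≈ 44.569 mg.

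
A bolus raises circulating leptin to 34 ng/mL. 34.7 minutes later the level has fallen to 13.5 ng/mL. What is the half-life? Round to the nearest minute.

A/A₀ = 13.5/34 ≈ 0.39706.
n = log₂(2.5185) ≈ 1.3326 half-lives elapsed in 34.7 minutes.
t½ = 34.7/1.3326 ≈ 26.04 minutes.

26 minutes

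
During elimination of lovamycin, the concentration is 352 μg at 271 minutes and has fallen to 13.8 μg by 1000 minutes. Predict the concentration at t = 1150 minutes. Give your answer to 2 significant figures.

Over Δt = 1000 − 271 = 729 minutes, the level fell by a factor of 352/13.8 ≈ 25.507.
n = log₂(25.507) ≈ 4.6728 half-lives, so t½ = 729/4.6728 ≈ 156.01 minutes.
From t = 1000 to t = 1150: 13.8 × (1/2)^((1150−1000)/156.01) ≈ 7.0867 μg.

7.1 μg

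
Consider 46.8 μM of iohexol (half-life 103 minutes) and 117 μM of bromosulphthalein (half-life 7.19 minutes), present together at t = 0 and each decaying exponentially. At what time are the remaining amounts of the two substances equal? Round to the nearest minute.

10 minutes

Set 46.8·(1/2)^(t/103) = 117·(1/2)^(t/7.19).
Taking log₂: log₂(46.8/117) = t·(1/103 − 1/7.19).
log₂(0.4) = -1.3219; 1/103 − 1/7.19 = -0.12937.
t = -1.3219 / -0.12937 ≈ 10.218 minutes.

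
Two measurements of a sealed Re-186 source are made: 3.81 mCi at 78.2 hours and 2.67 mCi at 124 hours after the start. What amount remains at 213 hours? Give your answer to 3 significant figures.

Over Δt = 124 − 78.2 = 45.8 hours, the level fell by a factor of 3.81/2.67 ≈ 1.427.
n = log₂(1.427) ≈ 0.51295 half-lives, so t½ = 45.8/0.51295 ≈ 89.287 hours.
From t = 124 to t = 213: 2.67 × (1/2)^((213−124)/89.287) ≈ 1.338 mCi.

1.34 mCi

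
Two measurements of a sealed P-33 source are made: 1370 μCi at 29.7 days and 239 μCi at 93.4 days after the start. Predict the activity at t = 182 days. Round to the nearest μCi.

Over Δt = 93.4 − 29.7 = 63.7 days, the level fell by a factor of 1370/239 ≈ 5.7322.
n = log₂(5.7322) ≈ 2.5191 half-lives, so t½ = 63.7/2.5191 ≈ 25.287 days.
From t = 93.4 to t = 182: 239 × (1/2)^((182−93.4)/25.287) ≈ 21.069 μCi.

21 μCi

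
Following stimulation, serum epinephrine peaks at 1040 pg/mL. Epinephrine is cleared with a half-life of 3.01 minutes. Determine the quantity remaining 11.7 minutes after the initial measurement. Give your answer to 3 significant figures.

70.3 pg/mL

Number of half-lives: n = 11.7/3.01 ≈ 3.887.
Remaining = 1040 × (1/2)^3.887 = 1040 × 0.06759 ≈ 70.294 pg/mL.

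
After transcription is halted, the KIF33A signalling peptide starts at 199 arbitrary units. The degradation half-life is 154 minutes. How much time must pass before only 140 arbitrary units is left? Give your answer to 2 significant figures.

Fraction remaining = 140/199 ≈ 0.70352.
n = log₂(199/140) = ln(1.4214)/ln 2 ≈ 0.50734 half-lives.
t = n × t½ = 0.50734 × 154 ≈ 78.131 minutes.

78 minutes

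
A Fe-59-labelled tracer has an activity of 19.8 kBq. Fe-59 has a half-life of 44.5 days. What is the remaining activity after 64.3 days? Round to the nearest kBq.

Number of half-lives: n = 64.3/44.5 ≈ 1.4449.
Remaining = 19.8 × (1/2)^1.4449 = 19.8 × 0.36731 ≈ 7.2727 kBq.

7 kBq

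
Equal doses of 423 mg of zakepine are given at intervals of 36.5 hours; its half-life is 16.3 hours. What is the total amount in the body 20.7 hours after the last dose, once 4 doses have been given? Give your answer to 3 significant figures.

222 mg

The 4 doses were given 130.2, 93.7, 57.2, 20.7 hours ago.
Total = 423·(1/2)^(130.2/16.3) + 423·(1/2)^(93.7/16.3) + 423·(1/2)^(57.2/16.3) + 423·(1/2)^(20.7/16.3)
      = 1.6665 + 7.8683 + 37.151 + 175.41 ≈ 222.09 mg.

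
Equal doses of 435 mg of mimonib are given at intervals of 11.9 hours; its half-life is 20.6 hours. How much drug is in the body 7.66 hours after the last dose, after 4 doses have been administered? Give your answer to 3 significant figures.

813 mg

The 4 doses were given 43.36, 31.46, 19.56, 7.66 hours ago.
Total = 435·(1/2)^(43.36/20.6) + 435·(1/2)^(31.46/20.6) + 435·(1/2)^(19.56/20.6) + 435·(1/2)^(7.66/20.6)
      = 101.13 + 150.92 + 225.25 + 336.17 ≈ 813.46 mg.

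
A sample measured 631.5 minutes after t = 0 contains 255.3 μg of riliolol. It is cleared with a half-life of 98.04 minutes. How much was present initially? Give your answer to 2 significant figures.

Number of half-lives elapsed: n = 631.5/98.04 ≈ 6.4412.
A₀ = A × 2^n = 255.3 × 2^6.4412 = 255.3 × 86.898 ≈ 22185 μg.

22000 μg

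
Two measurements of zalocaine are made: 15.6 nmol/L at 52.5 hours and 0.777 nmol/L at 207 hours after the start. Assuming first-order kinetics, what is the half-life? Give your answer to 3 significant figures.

Over Δt = 207 − 52.5 = 154.5 hours, the level fell by a factor of 15.6/0.777 ≈ 20.077.
n = log₂(20.077) ≈ 4.3275 half-lives, so t½ = 154.5/4.3275 ≈ 35.702 hours.

35.7 hours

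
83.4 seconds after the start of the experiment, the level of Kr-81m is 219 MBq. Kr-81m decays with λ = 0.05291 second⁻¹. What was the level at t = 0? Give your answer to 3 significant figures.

t½ = ln 2 / λ = 0.69315 / 0.05291 ≈ 13.1 seconds.
Number of half-lives elapsed: n = 83.4/13.1 ≈ 6.3662.
A₀ = A × 2^n = 219 × 2^6.3662 = 219 × 82.491 ≈ 18066 MBq.

18100 MBq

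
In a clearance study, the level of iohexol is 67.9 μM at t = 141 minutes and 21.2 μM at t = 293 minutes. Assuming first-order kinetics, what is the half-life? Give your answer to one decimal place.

90.5 minutes

Over Δt = 293 − 141 = 152 minutes, the level fell by a factor of 67.9/21.2 ≈ 3.2028.
n = log₂(3.2028) ≈ 1.6793 half-lives, so t½ = 152/1.6793 ≈ 90.511 minutes.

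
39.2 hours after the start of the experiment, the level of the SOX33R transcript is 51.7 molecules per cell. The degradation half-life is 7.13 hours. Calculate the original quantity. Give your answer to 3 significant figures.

2340 molecules per cell

Number of half-lives elapsed: n = 39.2/7.13 ≈ 5.4979.
A₀ = A × 2^n = 51.7 × 2^5.4979 = 51.7 × 45.189 ≈ 2336.3 molecules per cell.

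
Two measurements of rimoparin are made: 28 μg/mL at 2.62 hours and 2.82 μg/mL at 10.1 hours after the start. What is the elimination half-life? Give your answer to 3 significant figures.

Over Δt = 10.1 − 2.62 = 7.48 hours, the level fell by a factor of 28/2.82 ≈ 9.9291.
n = log₂(9.9291) ≈ 3.3117 half-lives, so t½ = 7.48/3.3117 ≈ 2.2587 hours.

2.26 hours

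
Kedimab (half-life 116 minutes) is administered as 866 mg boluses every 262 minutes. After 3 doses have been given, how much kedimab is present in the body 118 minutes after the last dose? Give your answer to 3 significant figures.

536 mg

The 3 doses were given 642, 380, 118 minutes ago.
Total = 866·(1/2)^(642/116) + 866·(1/2)^(380/116) + 866·(1/2)^(118/116)
      = 18.684 + 89.41 + 427.86 ≈ 535.95 mg.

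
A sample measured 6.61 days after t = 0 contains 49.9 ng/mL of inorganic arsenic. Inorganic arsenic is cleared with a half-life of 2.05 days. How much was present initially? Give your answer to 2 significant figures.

Number of half-lives elapsed: n = 6.61/2.05 ≈ 3.2244.
A₀ = A × 2^n = 49.9 × 2^3.2244 = 49.9 × 9.3463 ≈ 466.38 ng/mL.

470 ng/mL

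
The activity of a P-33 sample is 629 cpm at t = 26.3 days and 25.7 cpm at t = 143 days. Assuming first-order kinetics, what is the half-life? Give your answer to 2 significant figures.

25 days

Over Δt = 143 − 26.3 = 116.7 days, the level fell by a factor of 629/25.7 ≈ 24.475.
n = log₂(24.475) ≈ 4.6132 half-lives, so t½ = 116.7/4.6132 ≈ 25.297 days.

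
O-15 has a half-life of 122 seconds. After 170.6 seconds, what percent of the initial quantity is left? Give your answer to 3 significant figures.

n = 170.6/122 ≈ 1.3984 half-lives.
Fraction remaining = (1/2)^1.3984 ≈ 0.37936, i.e. 37.936%.

37.9%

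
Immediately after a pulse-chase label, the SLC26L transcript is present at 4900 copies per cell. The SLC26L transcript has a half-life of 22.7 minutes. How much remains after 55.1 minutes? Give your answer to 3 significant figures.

911 copies per cell

Number of half-lives: n = 55.1/22.7 ≈ 2.4273.
Remaining = 4900 × (1/2)^2.4273 = 4900 × 0.18591 ≈ 910.97 copies per cell.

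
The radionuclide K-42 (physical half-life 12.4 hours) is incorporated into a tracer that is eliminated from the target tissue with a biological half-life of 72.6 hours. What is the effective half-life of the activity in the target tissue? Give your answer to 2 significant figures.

11 hours

1/t_eff = 1/t_phys + 1/t_biol = 1/12.4 + 1/72.6 = 0.094419 per hour.
t_eff = 12.4 × 72.6 / (12.4 + 72.6) ≈ 10.591 hours.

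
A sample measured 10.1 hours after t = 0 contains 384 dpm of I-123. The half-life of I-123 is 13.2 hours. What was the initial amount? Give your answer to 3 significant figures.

Number of half-lives elapsed: n = 10.1/13.2 ≈ 0.76515.
A₀ = A × 2^n = 384 × 2^0.76515 = 384 × 1.6995 ≈ 652.63 dpm.

653 dpm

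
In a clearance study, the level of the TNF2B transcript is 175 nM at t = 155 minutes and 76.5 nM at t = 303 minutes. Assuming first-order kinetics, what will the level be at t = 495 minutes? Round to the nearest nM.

Over Δt = 303 − 155 = 148 minutes, the level fell by a factor of 175/76.5 ≈ 2.2876.
n = log₂(2.2876) ≈ 1.1938 half-lives, so t½ = 148/1.1938 ≈ 123.97 minutes.
From t = 303 to t = 495: 76.5 × (1/2)^((495−303)/123.97) ≈ 26.148 nM.

26 nM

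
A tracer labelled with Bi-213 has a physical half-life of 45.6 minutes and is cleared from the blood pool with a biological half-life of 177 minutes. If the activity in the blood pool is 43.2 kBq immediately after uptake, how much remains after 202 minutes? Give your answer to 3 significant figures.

1/t_eff = 1/t_phys + 1/t_biol = 1/45.6 + 1/177 = 0.02758 per minute.
t_eff = 45.6 × 177 / (45.6 + 177) ≈ 36.259 minutes.
Remaining = 43.2 × (1/2)^(202/36.259) = 43.2 × (1/2)^5.5711 ≈ 0.90871 kBq.

0.909 kBq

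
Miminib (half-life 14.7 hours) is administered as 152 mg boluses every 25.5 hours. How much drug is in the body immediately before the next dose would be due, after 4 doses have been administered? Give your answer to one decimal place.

64.8 mg

The 4 doses were given 102, 76.5, 51, 25.5 hours ago.
Total = 152·(1/2)^(102/14.7) + 152·(1/2)^(76.5/14.7) + 152·(1/2)^(51/14.7) + 152·(1/2)^(25.5/14.7)
      = 1.239 + 4.1234 + 13.723 + 45.672 ≈ 64.757 mg.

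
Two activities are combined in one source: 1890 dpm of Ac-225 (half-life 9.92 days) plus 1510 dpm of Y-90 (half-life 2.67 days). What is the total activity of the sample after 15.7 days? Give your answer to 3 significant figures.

Ac-225: 1890 × (1/2)^(15.7/9.92) = 1890 × (1/2)^1.5827 ≈ 631.01 dpm.
Y-90: 1510 × (1/2)^(15.7/2.67) = 1510 × (1/2)^5.8801 ≈ 25.637 dpm.
Total = 631.01 + 25.637 ≈ 656.64 dpm.

657 dpm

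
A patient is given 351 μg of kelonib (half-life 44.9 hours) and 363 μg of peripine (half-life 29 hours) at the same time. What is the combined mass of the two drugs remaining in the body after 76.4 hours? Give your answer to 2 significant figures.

170 μg

kelonib: 351 × (1/2)^(76.4/44.9) = 351 × (1/2)^1.7016 ≈ 107.92 μg.
peripine: 363 × (1/2)^(76.4/29) = 363 × (1/2)^2.6345 ≈ 58.459 μg.
Total = 107.92 + 58.459 ≈ 166.37 μg.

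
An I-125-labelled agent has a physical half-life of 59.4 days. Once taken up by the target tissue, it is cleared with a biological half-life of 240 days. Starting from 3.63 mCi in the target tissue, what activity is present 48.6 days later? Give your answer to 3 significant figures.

1.79 mCi

1/t_eff = 1/t_phys + 1/t_biol = 1/59.4 + 1/240 = 0.021002 per day.
t_eff = 59.4 × 240 / (59.4 + 240) ≈ 47.615 days.
Remaining = 3.63 × (1/2)^(48.6/47.615) = 3.63 × (1/2)^1.0207 ≈ 1.7892 mCi.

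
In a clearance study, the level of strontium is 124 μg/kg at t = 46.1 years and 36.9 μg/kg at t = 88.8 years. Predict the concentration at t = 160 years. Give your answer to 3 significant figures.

4.89 μg/kg

Over Δt = 88.8 − 46.1 = 42.7 years, the level fell by a factor of 124/36.9 ≈ 3.3604.
n = log₂(3.3604) ≈ 1.7486 half-lives, so t½ = 42.7/1.7486 ≈ 24.419 years.
From t = 88.8 to t = 160: 36.9 × (1/2)^((160−88.8)/24.419) ≈ 4.8898 μg/kg.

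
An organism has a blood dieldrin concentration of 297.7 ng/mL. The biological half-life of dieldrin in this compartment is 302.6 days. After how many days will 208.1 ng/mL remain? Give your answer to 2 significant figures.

Fraction remaining = 208.1/297.7 ≈ 0.69903.
n = log₂(297.7/208.1) = ln(1.4306)/ln 2 ≈ 0.51658 half-lives.
t = n × t½ = 0.51658 × 302.6 ≈ 156.32 days.

160 days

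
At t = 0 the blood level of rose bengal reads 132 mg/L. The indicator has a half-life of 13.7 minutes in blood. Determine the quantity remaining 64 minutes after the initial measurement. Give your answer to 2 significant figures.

5.2 mg/L

Number of half-lives: n = 64/13.7 ≈ 4.6715.
Remaining = 132 × (1/2)^4.6715 = 132 × 0.03924 ≈ 5.1797 mg/L.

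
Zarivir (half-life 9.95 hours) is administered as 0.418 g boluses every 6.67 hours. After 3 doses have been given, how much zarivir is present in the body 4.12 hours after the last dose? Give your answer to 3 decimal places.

0.635 g

The 3 doses were given 17.46, 10.79, 4.12 hours ago.
Total = 0.418·(1/2)^(17.46/9.95) + 0.418·(1/2)^(10.79/9.95) + 0.418·(1/2)^(4.12/9.95)
      = 0.12386 + 0.19712 + 0.31371 ≈ 0.63469 g.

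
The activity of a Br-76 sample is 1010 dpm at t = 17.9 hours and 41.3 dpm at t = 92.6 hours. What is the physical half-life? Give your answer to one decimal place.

Over Δt = 92.6 − 17.9 = 74.7 hours, the level fell by a factor of 1010/41.3 ≈ 24.455.
n = log₂(24.455) ≈ 4.6121 half-lives, so t½ = 74.7/4.6121 ≈ 16.197 hours.

16.2 hours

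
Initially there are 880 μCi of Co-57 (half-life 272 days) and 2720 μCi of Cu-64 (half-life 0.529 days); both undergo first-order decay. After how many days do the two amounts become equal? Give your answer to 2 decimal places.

Set 880·(1/2)^(t/272) = 2720·(1/2)^(t/0.529).
Taking log₂: log₂(880/2720) = t·(1/272 − 1/0.529).
log₂(0.32353) = -1.628; 1/272 − 1/0.529 = -1.8867.
t = -1.628 / -1.8867 ≈ 0.86291 days.

0.86 days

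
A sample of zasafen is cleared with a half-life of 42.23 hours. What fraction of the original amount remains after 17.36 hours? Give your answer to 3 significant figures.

0.752

n = 17.36/42.23 ≈ 0.41108 half-lives.
Fraction remaining = (1/2)^0.41108 ≈ 0.75206.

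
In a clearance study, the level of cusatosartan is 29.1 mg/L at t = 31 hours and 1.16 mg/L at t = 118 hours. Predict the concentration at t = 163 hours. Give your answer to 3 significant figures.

0.219 mg/L

Over Δt = 118 − 31 = 87 hours, the level fell by a factor of 29.1/1.16 ≈ 25.086.
n = log₂(25.086) ≈ 4.6488 half-lives, so t½ = 87/4.6488 ≈ 18.714 hours.
From t = 118 to t = 163: 1.16 × (1/2)^((163−118)/18.714) ≈ 0.21908 mg/L.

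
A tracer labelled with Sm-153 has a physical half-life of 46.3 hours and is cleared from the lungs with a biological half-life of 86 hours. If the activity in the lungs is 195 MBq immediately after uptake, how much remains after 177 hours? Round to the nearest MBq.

1/t_eff = 1/t_phys + 1/t_biol = 1/46.3 + 1/86 = 0.033226 per hour.
t_eff = 46.3 × 86 / (46.3 + 86) ≈ 30.097 hours.
Remaining = 195 × (1/2)^(177/30.097) = 195 × (1/2)^5.881 ≈ 3.3088 MBq.

3 MBq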